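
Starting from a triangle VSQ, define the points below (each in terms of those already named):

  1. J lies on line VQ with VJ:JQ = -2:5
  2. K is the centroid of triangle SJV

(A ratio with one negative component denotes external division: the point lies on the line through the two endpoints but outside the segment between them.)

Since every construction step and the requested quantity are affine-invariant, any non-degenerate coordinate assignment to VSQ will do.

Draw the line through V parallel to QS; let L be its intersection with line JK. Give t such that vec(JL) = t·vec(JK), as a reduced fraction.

Assign V = (0, 0), S = (1, 0), Q = (0, 1) — the answer is frame-independent, so this choice is without loss of generality.
1. J lies on line VQ with VJ:JQ = -2:5 ⇒ J = (0, -2/3)
2. K is the centroid of triangle SJV ⇒ K = (1/3, -2/9)
through V parallel to QS: direction (1, -1); meets JK at L = (2/7, -2/7)
L = J + t·(K−J) with t = 6/7

t = 6/7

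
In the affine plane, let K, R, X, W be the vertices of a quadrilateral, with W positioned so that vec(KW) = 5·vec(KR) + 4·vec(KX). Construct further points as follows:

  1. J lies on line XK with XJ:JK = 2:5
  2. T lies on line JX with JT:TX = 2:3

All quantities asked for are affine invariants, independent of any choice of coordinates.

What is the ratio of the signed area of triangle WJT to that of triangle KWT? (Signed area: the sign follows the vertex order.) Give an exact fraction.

Choose coordinates K = (0, 0), R = (1, 0), X = (0, 1), W = (5, 4).
1. J lies on line XK with XJ:JK = 2:5 ⇒ J = (0, 5/7)
2. T lies on line JX with JT:TX = 2:3 ⇒ T = (0, 29/35)
2·[WJT] = -4/7, 2·[KWT] = 29/7
[WJT]:[KWT] = -4/7:29/7 = -4/29

[WJT]:[KWT] = -4/29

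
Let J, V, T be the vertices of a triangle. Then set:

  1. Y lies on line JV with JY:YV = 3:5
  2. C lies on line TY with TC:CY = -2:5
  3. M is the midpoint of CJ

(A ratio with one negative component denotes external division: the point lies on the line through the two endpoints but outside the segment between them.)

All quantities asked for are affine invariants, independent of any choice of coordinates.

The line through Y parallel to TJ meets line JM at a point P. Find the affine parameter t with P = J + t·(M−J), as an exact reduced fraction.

t = -3

Set J = (0, 0), V = (1, 0), T = (0, 1); any affine frame gives the same invariant.
1. Y lies on line JV with JY:YV = 3:5 ⇒ Y = (3/8, 0)
2. C lies on line TY with TC:CY = -2:5 ⇒ C = (-1/4, 5/3)
3. M is the midpoint of CJ ⇒ M = (-1/8, 5/6)
through Y parallel to TJ: direction (0, -1); meets JM at P = (3/8, -5/2)
P = J + t·(M−J) with t = -3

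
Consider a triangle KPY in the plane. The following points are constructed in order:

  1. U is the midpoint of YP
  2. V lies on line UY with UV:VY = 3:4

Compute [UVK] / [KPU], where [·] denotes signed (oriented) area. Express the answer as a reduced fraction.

[UVK]:[KPU] = 3/7

Work in coordinates with K = (0, 0), P = (1, 0), Y = (0, 1).
1. U is the midpoint of YP ⇒ U = (1/2, 1/2)
2. V lies on line UY with UV:VY = 3:4 ⇒ V = (2/7, 5/7)
2·[UVK] = 3/14, 2·[KPU] = 1/2
[UVK]:[KPU] = 3/14:1/2 = 3/7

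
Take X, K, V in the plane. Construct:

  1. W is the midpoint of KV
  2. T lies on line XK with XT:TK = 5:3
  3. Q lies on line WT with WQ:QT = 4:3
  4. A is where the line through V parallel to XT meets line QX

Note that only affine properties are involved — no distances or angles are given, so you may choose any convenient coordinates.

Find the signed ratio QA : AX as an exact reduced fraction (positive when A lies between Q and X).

QA:AX = -11/14

Choose coordinates X = (0, 0), K = (1, 0), V = (0, 1).
1. W is the midpoint of KV ⇒ W = (1/2, 1/2)
2. T lies on line XK with XT:TK = 5:3 ⇒ T = (5/8, 0)
3. Q lies on line WT with WQ:QT = 4:3 ⇒ Q = (4/7, 3/14)
4. A is where the line through V parallel to XT meets line QX ⇒ A = (8/3, 1)
A = Q + t·(X−Q) with t = -11/3, so QA:AX = t:(1−t) = -11/3:14/3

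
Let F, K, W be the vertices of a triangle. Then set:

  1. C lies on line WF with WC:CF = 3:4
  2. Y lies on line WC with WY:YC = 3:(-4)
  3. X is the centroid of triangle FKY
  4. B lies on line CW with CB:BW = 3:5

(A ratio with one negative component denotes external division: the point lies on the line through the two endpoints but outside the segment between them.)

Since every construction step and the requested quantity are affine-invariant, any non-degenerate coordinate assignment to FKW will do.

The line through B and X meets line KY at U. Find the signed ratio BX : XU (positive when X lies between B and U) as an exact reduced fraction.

Work in coordinates with F = (0, 0), K = (1, 0), W = (0, 1).
1. C lies on line WF with WC:CF = 3:4 ⇒ C = (0, 4/7)
2. Y lies on line WC with WY:YC = 3:(-4) ⇒ Y = (0, 16/7)
3. X is the centroid of triangle FKY ⇒ X = (1/3, 16/21)
4. B lies on line CW with CB:BW = 3:5 ⇒ B = (0, 41/56)
line BX meets KY at U = (87/133, 736/931)
X = B + t·(U−B) with t = 133/261, so BX:XU = 133/261:128/261

BX:XU = 133/128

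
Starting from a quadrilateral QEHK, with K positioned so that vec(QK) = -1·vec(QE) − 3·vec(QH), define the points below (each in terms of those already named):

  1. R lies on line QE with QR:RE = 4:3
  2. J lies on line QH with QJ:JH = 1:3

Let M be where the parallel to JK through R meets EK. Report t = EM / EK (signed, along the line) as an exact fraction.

Assign Q = (0, 0), E = (1, 0), H = (0, 1), K = (-1, -3) — the answer is frame-independent, so this choice is without loss of generality.
1. R lies on line QE with QR:RE = 4:3 ⇒ R = (4/7, 0)
2. J lies on line QH with QJ:JH = 1:3 ⇒ J = (0, 1/4)
through R parallel to JK: direction (-1, -13/4); meets EK at M = (10/49, -117/98)
M = E + t·(K−E) with t = 39/98

t = 39/98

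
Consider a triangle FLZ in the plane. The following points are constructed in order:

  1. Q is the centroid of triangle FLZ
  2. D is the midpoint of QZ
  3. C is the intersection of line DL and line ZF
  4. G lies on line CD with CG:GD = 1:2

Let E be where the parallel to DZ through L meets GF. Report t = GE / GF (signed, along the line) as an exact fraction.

Assign F = (0, 0), L = (1, 0), Z = (0, 1) — the answer is frame-independent, so this choice is without loss of generality.
1. Q is the centroid of triangle FLZ ⇒ Q = (1/3, 1/3)
2. D is the midpoint of QZ ⇒ D = (1/6, 2/3)
3. C is the intersection of line DL and line ZF ⇒ C = (0, 4/5)
4. G lies on line CD with CG:GD = 1:2 ⇒ G = (1/18, 34/45)
through L parallel to DZ: direction (-1/6, 1/3); meets GF at E = (5/39, 68/39)
E = G + t·(F−G) with t = -17/13

t = -17/13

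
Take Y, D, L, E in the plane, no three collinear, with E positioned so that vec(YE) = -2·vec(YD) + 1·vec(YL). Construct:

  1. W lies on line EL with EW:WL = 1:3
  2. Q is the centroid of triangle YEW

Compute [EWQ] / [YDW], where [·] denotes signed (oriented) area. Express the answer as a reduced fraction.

Work in coordinates with Y = (0, 0), D = (1, 0), L = (0, 1), E = (-2, 1).
1. W lies on line EL with EW:WL = 1:3 ⇒ W = (-3/2, 1)
2. Q is the centroid of triangle YEW ⇒ Q = (-7/6, 2/3)
2·[EWQ] = -1/6, 2·[YDW] = 1
[EWQ]:[YDW] = -1/6:1 = -1/6

[EWQ]:[YDW] = -1/6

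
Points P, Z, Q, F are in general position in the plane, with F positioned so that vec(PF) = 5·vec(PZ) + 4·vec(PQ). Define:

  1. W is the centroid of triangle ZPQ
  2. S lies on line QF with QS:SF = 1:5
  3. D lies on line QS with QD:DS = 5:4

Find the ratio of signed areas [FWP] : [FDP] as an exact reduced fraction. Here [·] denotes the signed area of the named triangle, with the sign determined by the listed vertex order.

Choose coordinates P = (0, 0), Z = (1, 0), Q = (0, 1), F = (5, 4).
1. W is the centroid of triangle ZPQ ⇒ W = (1/3, 1/3)
2. S lies on line QF with QS:SF = 1:5 ⇒ S = (5/6, 3/2)
3. D lies on line QS with QD:DS = 5:4 ⇒ D = (25/54, 23/18)
2·[FWP] = 1/3, 2·[FDP] = 245/54
[FWP]:[FDP] = 1/3:245/54 = 18/245

[FWP]:[FDP] = 18/245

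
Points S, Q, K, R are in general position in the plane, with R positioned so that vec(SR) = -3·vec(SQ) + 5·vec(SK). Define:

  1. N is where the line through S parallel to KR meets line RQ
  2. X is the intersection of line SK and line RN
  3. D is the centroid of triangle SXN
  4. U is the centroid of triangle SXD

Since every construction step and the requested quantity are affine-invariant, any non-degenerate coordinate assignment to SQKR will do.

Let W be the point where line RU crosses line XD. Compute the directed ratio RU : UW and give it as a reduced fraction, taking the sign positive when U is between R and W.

RU:UW = -8/5

Work in coordinates with S = (0, 0), Q = (1, 0), K = (0, 1), R = (-3, 5).
1. N is where the line through S parallel to KR meets line RQ ⇒ N = (-15, 20)
2. X is the intersection of line SK and line RN ⇒ X = (0, 5/4)
3. D is the centroid of triangle SXN ⇒ D = (-5, 85/12)
4. U is the centroid of triangle SXD ⇒ U = (-5/3, 25/9)
line RU meets XD at W = (-5/2, 25/6)
U = R + t·(W−R) with t = 8/3, so RU:UW = 8/3:-5/3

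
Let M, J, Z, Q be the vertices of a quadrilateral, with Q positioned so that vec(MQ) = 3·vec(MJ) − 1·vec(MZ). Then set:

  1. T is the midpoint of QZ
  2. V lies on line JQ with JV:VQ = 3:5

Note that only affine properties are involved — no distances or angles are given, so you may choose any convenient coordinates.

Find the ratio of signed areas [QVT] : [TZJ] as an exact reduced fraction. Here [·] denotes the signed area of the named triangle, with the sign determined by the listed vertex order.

Set M = (0, 0), J = (1, 0), Z = (0, 1), Q = (3, -1); any affine frame gives the same invariant.
1. T is the midpoint of QZ ⇒ T = (3/2, 0)
2. V lies on line JQ with JV:VQ = 3:5 ⇒ V = (7/4, -3/8)
2·[QVT] = -5/16, 2·[TZJ] = 1/2
[QVT]:[TZJ] = -5/16:1/2 = -5/8

[QVT]:[TZJ] = -5/8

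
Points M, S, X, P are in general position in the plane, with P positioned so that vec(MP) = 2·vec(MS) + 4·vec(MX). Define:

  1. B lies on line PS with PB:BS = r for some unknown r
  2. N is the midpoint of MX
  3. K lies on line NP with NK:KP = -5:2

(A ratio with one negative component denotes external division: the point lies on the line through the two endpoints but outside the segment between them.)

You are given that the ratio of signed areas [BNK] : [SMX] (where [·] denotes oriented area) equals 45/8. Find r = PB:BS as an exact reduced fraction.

r = 3

Assign M = (0, 0), S = (1, 0), X = (0, 1), P = (2, 4) — the answer is frame-independent, so this choice is without loss of generality.
1. With PB:BS = r, write λ = r/(r+1) so B = P + λ·(S−P); B is affine-linear in λ
2. N is the midpoint of MX ⇒ N = (0, 1/2)
3. K lies on line NP with NK:KP = -5:2 ⇒ K = (10/3, 19/3)
Every point depending on B is an affine combination of B and λ-independent points, so each such coordinate is linear in λ; the λ² term in each signed area is a multiple of (S−P)×(S−P) = 0, so 2·[BNK] and 2·[SMX] are each linear in λ. Evaluating at λ=0 and λ=1:
  2·[BNK] = -15/2·λ,   2·[SMX] = -1
So [BNK]:[SMX] = (-15/2·λ) / (-1). Setting this equal to 45/8:
  -15/2·λ = 45/8·(-1)  ⇒  λ = 3/4
Then r = λ/(1−λ) = (3/4)/(1/4) = 3. Check: with r = 3, B = (5/4, 1) and [BNK]:[SMX] = 45/8 as required.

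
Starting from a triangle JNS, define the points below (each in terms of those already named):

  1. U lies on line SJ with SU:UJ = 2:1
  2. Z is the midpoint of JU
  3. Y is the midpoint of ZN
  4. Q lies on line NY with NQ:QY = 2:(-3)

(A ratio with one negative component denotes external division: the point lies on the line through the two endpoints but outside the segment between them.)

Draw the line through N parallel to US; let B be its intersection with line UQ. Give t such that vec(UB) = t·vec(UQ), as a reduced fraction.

t = 1/2

Work in coordinates with J = (0, 0), N = (1, 0), S = (0, 1).
1. U lies on line SJ with SU:UJ = 2:1 ⇒ U = (0, 1/3)
2. Z is the midpoint of JU ⇒ Z = (0, 1/6)
3. Y is the midpoint of ZN ⇒ Y = (1/2, 1/12)
4. Q lies on line NY with NQ:QY = 2:(-3) ⇒ Q = (2, -1/6)
through N parallel to US: direction (0, 2/3); meets UQ at B = (1, 1/12)
B = U + t·(Q−U) with t = 1/2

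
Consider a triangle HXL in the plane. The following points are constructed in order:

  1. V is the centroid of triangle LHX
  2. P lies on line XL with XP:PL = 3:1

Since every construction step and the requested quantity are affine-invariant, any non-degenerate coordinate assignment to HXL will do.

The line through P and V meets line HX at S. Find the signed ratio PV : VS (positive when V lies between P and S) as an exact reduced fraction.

Work in coordinates with H = (0, 0), X = (1, 0), L = (0, 1).
1. V is the centroid of triangle LHX ⇒ V = (1/3, 1/3)
2. P lies on line XL with XP:PL = 3:1 ⇒ P = (1/4, 3/4)
line PV meets HX at S = (2/5, 0)
V = P + t·(S−P) with t = 5/9, so PV:VS = 5/9:4/9

PV:VS = 5/4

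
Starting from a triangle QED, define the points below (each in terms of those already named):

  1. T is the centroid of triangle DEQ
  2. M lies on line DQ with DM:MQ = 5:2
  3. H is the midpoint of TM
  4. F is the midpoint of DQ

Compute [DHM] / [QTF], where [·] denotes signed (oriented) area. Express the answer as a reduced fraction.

[DHM]:[QTF] = -5/7

Assign Q = (0, 0), E = (1, 0), D = (0, 1) — the answer is frame-independent, so this choice is without loss of generality.
1. T is the centroid of triangle DEQ ⇒ T = (1/3, 1/3)
2. M lies on line DQ with DM:MQ = 5:2 ⇒ M = (0, 2/7)
3. H is the midpoint of TM ⇒ H = (1/6, 13/42)
4. F is the midpoint of DQ ⇒ F = (0, 1/2)
2·[DHM] = -5/42, 2·[QTF] = 1/6
[DHM]:[QTF] = -5/42:1/6 = -5/7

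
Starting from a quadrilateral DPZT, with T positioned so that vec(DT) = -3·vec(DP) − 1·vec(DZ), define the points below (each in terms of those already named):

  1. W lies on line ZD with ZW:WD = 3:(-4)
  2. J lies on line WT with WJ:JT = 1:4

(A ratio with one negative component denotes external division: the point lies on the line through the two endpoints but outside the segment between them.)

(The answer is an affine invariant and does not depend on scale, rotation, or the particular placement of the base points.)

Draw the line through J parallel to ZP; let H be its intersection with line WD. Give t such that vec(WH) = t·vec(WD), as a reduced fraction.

t = 2/5

Choose coordinates D = (0, 0), P = (1, 0), Z = (0, 1), T = (-3, -1).
1. W lies on line ZD with ZW:WD = 3:(-4) ⇒ W = (0, 4)
2. J lies on line WT with WJ:JT = 1:4 ⇒ J = (-3/5, 3)
through J parallel to ZP: direction (1, -1); meets WD at H = (0, 12/5)
H = W + t·(D−W) with t = 2/5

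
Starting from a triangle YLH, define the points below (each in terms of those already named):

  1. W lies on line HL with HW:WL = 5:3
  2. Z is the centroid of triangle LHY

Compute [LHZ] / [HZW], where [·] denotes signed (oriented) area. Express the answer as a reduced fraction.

Assign Y = (0, 0), L = (1, 0), H = (0, 1) — the answer is frame-independent, so this choice is without loss of generality.
1. W lies on line HL with HW:WL = 5:3 ⇒ W = (5/8, 3/8)
2. Z is the centroid of triangle LHY ⇒ Z = (1/3, 1/3)
2·[LHZ] = 1/3, 2·[HZW] = 5/24
[LHZ]:[HZW] = 1/3:5/24 = 8/5

[LHZ]:[HZW] = 8/5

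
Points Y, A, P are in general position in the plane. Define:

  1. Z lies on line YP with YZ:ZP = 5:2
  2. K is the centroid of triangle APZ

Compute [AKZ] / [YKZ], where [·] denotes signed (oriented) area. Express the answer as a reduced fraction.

[AKZ]:[YKZ] = 2/5

Assign Y = (0, 0), A = (1, 0), P = (0, 1) — the answer is frame-independent, so this choice is without loss of generality.
1. Z lies on line YP with YZ:ZP = 5:2 ⇒ Z = (0, 5/7)
2. K is the centroid of triangle APZ ⇒ K = (1/3, 4/7)
2·[AKZ] = 2/21, 2·[YKZ] = 5/21
[AKZ]:[YKZ] = 2/21:5/21 = 2/5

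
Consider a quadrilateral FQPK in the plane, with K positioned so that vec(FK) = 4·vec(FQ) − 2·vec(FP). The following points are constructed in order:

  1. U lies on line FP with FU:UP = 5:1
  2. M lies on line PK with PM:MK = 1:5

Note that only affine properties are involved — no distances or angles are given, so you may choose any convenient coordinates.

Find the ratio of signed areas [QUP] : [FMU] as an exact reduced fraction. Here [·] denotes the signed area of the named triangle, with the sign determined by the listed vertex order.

Set F = (0, 0), Q = (1, 0), P = (0, 1), K = (4, -2); any affine frame gives the same invariant.
1. U lies on line FP with FU:UP = 5:1 ⇒ U = (0, 5/6)
2. M lies on line PK with PM:MK = 1:5 ⇒ M = (2/3, 1/2)
2·[QUP] = -1/6, 2·[FMU] = 5/9
[QUP]:[FMU] = -1/6:5/9 = -3/10

[QUP]:[FMU] = -3/10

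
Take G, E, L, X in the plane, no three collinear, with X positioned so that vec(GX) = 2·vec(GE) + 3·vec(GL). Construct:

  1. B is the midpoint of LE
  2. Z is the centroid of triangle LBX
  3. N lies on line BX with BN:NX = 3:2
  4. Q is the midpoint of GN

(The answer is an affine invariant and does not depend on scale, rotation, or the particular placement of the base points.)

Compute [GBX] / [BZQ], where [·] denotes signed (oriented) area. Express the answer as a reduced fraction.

Set G = (0, 0), E = (1, 0), L = (0, 1), X = (2, 3); any affine frame gives the same invariant.
1. B is the midpoint of LE ⇒ B = (1/2, 1/2)
2. Z is the centroid of triangle LBX ⇒ Z = (5/6, 3/2)
3. N lies on line BX with BN:NX = 3:2 ⇒ N = (7/5, 2)
4. Q is the midpoint of GN ⇒ Q = (7/10, 1)
2·[GBX] = 1/2, 2·[BZQ] = -1/30
[GBX]:[BZQ] = 1/2:-1/30 = -15

[GBX]:[BZQ] = -15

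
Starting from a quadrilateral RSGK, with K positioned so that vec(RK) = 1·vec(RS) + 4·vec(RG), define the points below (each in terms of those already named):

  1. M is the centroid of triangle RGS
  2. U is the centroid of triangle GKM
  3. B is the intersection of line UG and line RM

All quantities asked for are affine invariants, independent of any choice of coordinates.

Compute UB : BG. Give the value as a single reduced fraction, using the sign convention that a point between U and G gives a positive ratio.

Assign R = (0, 0), S = (1, 0), G = (0, 1), K = (1, 4) — the answer is frame-independent, so this choice is without loss of generality.
1. M is the centroid of triangle RGS ⇒ M = (1/3, 1/3)
2. U is the centroid of triangle GKM ⇒ U = (4/9, 16/9)
3. B is the intersection of line UG and line RM ⇒ B = (-4/3, -4/3)
B = U + t·(G−U) with t = 4, so UB:BG = t:(1−t) = 4:-3

UB:BG = -4/3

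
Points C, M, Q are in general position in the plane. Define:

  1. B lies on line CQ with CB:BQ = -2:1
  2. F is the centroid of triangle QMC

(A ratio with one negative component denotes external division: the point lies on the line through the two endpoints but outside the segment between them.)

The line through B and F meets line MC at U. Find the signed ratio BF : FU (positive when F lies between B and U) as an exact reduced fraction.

Assign C = (0, 0), M = (1, 0), Q = (0, 1) — the answer is frame-independent, so this choice is without loss of generality.
1. B lies on line CQ with CB:BQ = -2:1 ⇒ B = (0, 2)
2. F is the centroid of triangle QMC ⇒ F = (1/3, 1/3)
line BF meets MC at U = (2/5, 0)
F = B + t·(U−B) with t = 5/6, so BF:FU = 5/6:1/6

BF:FU = 5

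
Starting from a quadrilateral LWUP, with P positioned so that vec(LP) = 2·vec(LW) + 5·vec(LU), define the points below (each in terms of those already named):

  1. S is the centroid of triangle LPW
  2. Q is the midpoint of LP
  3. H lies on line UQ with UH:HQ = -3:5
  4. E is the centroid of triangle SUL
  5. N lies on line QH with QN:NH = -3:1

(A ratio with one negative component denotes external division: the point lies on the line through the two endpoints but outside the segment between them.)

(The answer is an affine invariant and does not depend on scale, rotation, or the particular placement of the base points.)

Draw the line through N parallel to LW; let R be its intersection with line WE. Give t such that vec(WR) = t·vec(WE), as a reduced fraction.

Assign L = (0, 0), W = (1, 0), U = (0, 1), P = (2, 5) — the answer is frame-independent, so this choice is without loss of generality.
1. S is the centroid of triangle LPW ⇒ S = (1, 5/3)
2. Q is the midpoint of LP ⇒ Q = (1, 5/2)
3. H lies on line UQ with UH:HQ = -3:5 ⇒ H = (-3/2, -5/4)
4. E is the centroid of triangle SUL ⇒ E = (1/3, 8/9)
5. N lies on line QH with QN:NH = -3:1 ⇒ N = (-11/4, -25/8)
through N parallel to LW: direction (1, 0); meets WE at R = (107/32, -25/8)
R = W + t·(E−W) with t = -225/64

t = -225/64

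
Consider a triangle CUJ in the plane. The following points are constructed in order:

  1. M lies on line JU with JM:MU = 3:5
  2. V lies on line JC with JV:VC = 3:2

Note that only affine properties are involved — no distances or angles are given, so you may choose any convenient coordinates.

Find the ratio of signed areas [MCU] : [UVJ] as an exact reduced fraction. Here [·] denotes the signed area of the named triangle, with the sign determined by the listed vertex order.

[MCU]:[UVJ] = -25/24

Work in coordinates with C = (0, 0), U = (1, 0), J = (0, 1).
1. M lies on line JU with JM:MU = 3:5 ⇒ M = (3/8, 5/8)
2. V lies on line JC with JV:VC = 3:2 ⇒ V = (0, 2/5)
2·[MCU] = 5/8, 2·[UVJ] = -3/5
[MCU]:[UVJ] = 5/8:-3/5 = -25/24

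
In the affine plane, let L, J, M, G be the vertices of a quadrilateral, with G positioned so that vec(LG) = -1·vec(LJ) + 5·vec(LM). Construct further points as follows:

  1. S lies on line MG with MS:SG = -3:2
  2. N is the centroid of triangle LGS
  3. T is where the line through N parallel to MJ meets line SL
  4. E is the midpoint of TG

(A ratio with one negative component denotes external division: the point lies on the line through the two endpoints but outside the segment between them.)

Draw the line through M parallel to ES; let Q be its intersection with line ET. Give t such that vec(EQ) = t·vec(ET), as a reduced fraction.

t = -3/2

Work in coordinates with L = (0, 0), J = (1, 0), M = (0, 1), G = (-1, 5).
1. S lies on line MG with MS:SG = -3:2 ⇒ S = (-3, 13)
2. N is the centroid of triangle LGS ⇒ N = (-4/3, 6)
3. T is where the line through N parallel to MJ meets line SL ⇒ T = (-7/5, 91/15)
4. E is the midpoint of TG ⇒ E = (-6/5, 83/15)
through M parallel to ES: direction (-9/5, 112/15); meets ET at Q = (-9/10, 71/15)
Q = E + t·(T−E) with t = -3/2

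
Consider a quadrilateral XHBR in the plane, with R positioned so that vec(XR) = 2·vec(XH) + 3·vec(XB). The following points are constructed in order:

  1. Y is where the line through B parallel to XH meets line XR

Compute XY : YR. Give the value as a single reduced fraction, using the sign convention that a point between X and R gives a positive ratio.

XY:YR = 1/2

Set X = (0, 0), H = (1, 0), B = (0, 1), R = (2, 3); any affine frame gives the same invariant.
1. Y is where the line through B parallel to XH meets line XR ⇒ Y = (2/3, 1)
Y = X + t·(R−X) with t = 1/3, so XY:YR = t:(1−t) = 1/3:2/3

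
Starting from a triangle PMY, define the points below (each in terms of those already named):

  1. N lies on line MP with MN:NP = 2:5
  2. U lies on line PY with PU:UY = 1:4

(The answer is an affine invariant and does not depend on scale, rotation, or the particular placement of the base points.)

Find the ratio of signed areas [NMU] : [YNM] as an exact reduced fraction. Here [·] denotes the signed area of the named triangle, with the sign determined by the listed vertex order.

Assign P = (0, 0), M = (1, 0), Y = (0, 1) — the answer is frame-independent, so this choice is without loss of generality.
1. N lies on line MP with MN:NP = 2:5 ⇒ N = (5/7, 0)
2. U lies on line PY with PU:UY = 1:4 ⇒ U = (0, 1/5)
2·[NMU] = 2/35, 2·[YNM] = 2/7
[NMU]:[YNM] = 2/35:2/7 = 1/5

[NMU]:[YNM] = 1/5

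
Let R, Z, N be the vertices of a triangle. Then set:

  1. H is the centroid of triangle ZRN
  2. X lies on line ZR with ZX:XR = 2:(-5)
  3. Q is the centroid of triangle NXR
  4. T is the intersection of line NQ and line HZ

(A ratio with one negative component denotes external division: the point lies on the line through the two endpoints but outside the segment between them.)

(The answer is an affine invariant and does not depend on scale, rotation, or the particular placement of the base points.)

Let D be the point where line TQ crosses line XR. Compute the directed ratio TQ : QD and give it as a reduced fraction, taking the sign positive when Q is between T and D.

TQ:QD = -4/7

Choose coordinates R = (0, 0), Z = (1, 0), N = (0, 1).
1. H is the centroid of triangle ZRN ⇒ H = (1/3, 1/3)
2. X lies on line ZR with ZX:XR = 2:(-5) ⇒ X = (5/3, 0)
3. Q is the centroid of triangle NXR ⇒ Q = (5/9, 1/3)
4. T is the intersection of line NQ and line HZ ⇒ T = (5/7, 1/7)
line TQ meets XR at D = (5/6, 0)
Q = T + t·(D−T) with t = -4/3, so TQ:QD = -4/3:7/3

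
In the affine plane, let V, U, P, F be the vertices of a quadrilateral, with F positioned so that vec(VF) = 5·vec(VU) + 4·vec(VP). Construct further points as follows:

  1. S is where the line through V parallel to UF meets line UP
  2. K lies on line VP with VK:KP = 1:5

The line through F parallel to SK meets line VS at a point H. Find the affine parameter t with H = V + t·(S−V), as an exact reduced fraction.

t = 4

Set V = (0, 0), U = (1, 0), P = (0, 1), F = (5, 4); any affine frame gives the same invariant.
1. S is where the line through V parallel to UF meets line UP ⇒ S = (1/2, 1/2)
2. K lies on line VP with VK:KP = 1:5 ⇒ K = (0, 1/6)
through F parallel to SK: direction (-1/2, -1/3); meets VS at H = (2, 2)
H = V + t·(S−V) with t = 4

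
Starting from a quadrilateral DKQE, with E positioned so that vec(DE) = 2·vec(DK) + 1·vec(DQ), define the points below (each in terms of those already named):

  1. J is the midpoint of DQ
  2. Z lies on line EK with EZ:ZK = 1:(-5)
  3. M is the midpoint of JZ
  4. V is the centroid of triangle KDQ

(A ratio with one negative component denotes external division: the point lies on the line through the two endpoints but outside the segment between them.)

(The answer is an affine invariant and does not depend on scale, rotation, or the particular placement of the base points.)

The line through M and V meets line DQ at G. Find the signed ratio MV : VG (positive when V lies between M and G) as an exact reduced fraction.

Set D = (0, 0), K = (1, 0), Q = (0, 1), E = (2, 1); any affine frame gives the same invariant.
1. J is the midpoint of DQ ⇒ J = (0, 1/2)
2. Z lies on line EK with EZ:ZK = 1:(-5) ⇒ Z = (9/4, 5/4)
3. M is the midpoint of JZ ⇒ M = (9/8, 7/8)
4. V is the centroid of triangle KDQ ⇒ V = (1/3, 1/3)
line MV meets DQ at G = (0, 2/19)
V = M + t·(G−M) with t = 19/27, so MV:VG = 19/27:8/27

MV:VG = 19/8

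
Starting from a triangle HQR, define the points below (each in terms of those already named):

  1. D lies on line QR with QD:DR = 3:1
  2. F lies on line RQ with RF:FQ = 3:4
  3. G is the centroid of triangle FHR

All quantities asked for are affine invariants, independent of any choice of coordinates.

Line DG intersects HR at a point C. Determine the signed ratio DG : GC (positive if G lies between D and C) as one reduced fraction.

Assign H = (0, 0), Q = (1, 0), R = (0, 1) — the answer is frame-independent, so this choice is without loss of generality.
1. D lies on line QR with QD:DR = 3:1 ⇒ D = (1/4, 3/4)
2. F lies on line RQ with RF:FQ = 3:4 ⇒ F = (3/7, 4/7)
3. G is the centroid of triangle FHR ⇒ G = (1/7, 11/21)
line DG meets HR at C = (0, 2/9)
G = D + t·(C−D) with t = 3/7, so DG:GC = 3/7:4/7

DG:GC = 3/4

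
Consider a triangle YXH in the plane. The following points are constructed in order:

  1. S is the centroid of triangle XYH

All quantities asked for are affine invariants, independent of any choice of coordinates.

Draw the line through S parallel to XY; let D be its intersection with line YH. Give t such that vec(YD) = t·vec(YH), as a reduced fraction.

Choose coordinates Y = (0, 0), X = (1, 0), H = (0, 1).
1. S is the centroid of triangle XYH ⇒ S = (1/3, 1/3)
through S parallel to XY: direction (-1, 0); meets YH at D = (0, 1/3)
D = Y + t·(H−Y) with t = 1/3

t = 1/3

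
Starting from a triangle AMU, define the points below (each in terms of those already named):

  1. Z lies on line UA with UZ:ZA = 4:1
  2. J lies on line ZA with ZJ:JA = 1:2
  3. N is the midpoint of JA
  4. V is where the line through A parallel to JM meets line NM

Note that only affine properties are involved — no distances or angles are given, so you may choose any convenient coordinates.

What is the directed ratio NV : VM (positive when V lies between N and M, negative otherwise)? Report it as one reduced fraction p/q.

Assign A = (0, 0), M = (1, 0), U = (0, 1) — the answer is frame-independent, so this choice is without loss of generality.
1. Z lies on line UA with UZ:ZA = 4:1 ⇒ Z = (0, 1/5)
2. J lies on line ZA with ZJ:JA = 1:2 ⇒ J = (0, 2/15)
3. N is the midpoint of JA ⇒ N = (0, 1/15)
4. V is where the line through A parallel to JM meets line NM ⇒ V = (-1, 2/15)
V = N + t·(M−N) with t = -1, so NV:VM = t:(1−t) = -1:2

NV:VM = -1/2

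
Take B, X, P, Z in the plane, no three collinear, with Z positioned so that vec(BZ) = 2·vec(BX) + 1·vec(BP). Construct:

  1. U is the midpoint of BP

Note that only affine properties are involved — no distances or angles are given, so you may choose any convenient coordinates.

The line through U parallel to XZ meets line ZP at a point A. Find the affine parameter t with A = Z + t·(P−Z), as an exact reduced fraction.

t = 3/4

Assign B = (0, 0), X = (1, 0), P = (0, 1), Z = (2, 1) — the answer is frame-independent, so this choice is without loss of generality.
1. U is the midpoint of BP ⇒ U = (0, 1/2)
through U parallel to XZ: direction (1, 1); meets ZP at A = (1/2, 1)
A = Z + t·(P−Z) with t = 3/4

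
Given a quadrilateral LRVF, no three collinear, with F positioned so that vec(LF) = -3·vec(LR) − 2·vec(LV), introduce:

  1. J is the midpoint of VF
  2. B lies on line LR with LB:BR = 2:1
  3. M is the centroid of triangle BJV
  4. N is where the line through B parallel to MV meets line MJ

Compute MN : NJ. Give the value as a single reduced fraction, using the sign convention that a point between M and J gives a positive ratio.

MN:NJ = -1/2

Assign L = (0, 0), R = (1, 0), V = (0, 1), F = (-3, -2) — the answer is frame-independent, so this choice is without loss of generality.
1. J is the midpoint of VF ⇒ J = (-3/2, -1/2)
2. B lies on line LR with LB:BR = 2:1 ⇒ B = (2/3, 0)
3. M is the centroid of triangle BJV ⇒ M = (-5/18, 1/6)
4. N is where the line through B parallel to MV meets line MJ ⇒ N = (17/18, 5/6)
N = M + t·(J−M) with t = -1, so MN:NJ = t:(1−t) = -1:2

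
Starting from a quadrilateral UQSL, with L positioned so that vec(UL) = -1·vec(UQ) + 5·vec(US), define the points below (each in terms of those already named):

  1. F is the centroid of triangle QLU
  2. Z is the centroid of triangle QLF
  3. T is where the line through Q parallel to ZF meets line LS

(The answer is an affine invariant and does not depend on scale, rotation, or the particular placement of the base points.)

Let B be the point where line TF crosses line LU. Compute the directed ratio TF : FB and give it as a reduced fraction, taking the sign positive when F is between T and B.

Set U = (0, 0), Q = (1, 0), S = (0, 1), L = (-1, 5); any affine frame gives the same invariant.
1. F is the centroid of triangle QLU ⇒ F = (0, 5/3)
2. Z is the centroid of triangle QLF ⇒ Z = (0, 20/9)
3. T is where the line through Q parallel to ZF meets line LS ⇒ T = (1, -3)
line TF meets LU at B = (-5, 25)
F = T + t·(B−T) with t = 1/6, so TF:FB = 1/6:5/6

TF:FB = 1/5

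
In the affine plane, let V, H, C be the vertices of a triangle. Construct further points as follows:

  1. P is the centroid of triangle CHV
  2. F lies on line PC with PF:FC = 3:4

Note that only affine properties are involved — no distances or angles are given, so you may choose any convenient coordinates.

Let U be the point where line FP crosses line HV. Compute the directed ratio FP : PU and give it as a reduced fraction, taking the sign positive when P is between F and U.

Set V = (0, 0), H = (1, 0), C = (0, 1); any affine frame gives the same invariant.
1. P is the centroid of triangle CHV ⇒ P = (1/3, 1/3)
2. F lies on line PC with PF:FC = 3:4 ⇒ F = (4/21, 13/21)
line FP meets HV at U = (1/2, 0)
P = F + t·(U−F) with t = 6/13, so FP:PU = 6/13:7/13

FP:PU = 6/7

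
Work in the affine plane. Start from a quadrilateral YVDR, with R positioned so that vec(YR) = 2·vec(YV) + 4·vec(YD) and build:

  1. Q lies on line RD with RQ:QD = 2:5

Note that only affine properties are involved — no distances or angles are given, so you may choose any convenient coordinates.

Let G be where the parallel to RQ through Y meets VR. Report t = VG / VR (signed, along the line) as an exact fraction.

Assign Y = (0, 0), V = (1, 0), D = (0, 1), R = (2, 4) — the answer is frame-independent, so this choice is without loss of generality.
1. Q lies on line RD with RQ:QD = 2:5 ⇒ Q = (10/7, 22/7)
through Y parallel to RQ: direction (-4/7, -6/7); meets VR at G = (8/5, 12/5)
G = V + t·(R−V) with t = 3/5

t = 3/5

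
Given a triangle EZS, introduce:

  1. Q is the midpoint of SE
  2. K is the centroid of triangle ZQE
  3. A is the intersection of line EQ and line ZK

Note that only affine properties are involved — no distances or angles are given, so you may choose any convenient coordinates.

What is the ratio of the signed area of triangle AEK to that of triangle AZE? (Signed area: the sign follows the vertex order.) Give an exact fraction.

Set E = (0, 0), Z = (1, 0), S = (0, 1); any affine frame gives the same invariant.
1. Q is the midpoint of SE ⇒ Q = (0, 1/2)
2. K is the centroid of triangle ZQE ⇒ K = (1/3, 1/6)
3. A is the intersection of line EQ and line ZK ⇒ A = (0, 1/4)
2·[AEK] = 1/12, 2·[AZE] = -1/4
[AEK]:[AZE] = 1/12:-1/4 = -1/3

[AEK]:[AZE] = -1/3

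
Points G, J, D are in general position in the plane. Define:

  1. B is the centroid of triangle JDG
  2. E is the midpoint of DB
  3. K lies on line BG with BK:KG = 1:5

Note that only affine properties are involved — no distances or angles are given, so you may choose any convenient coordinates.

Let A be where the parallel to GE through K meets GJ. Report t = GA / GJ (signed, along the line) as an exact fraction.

t = 5/24

Set G = (0, 0), J = (1, 0), D = (0, 1); any affine frame gives the same invariant.
1. B is the centroid of triangle JDG ⇒ B = (1/3, 1/3)
2. E is the midpoint of DB ⇒ E = (1/6, 2/3)
3. K lies on line BG with BK:KG = 1:5 ⇒ K = (5/18, 5/18)
through K parallel to GE: direction (1/6, 2/3); meets GJ at A = (5/24, 0)
A = G + t·(J−G) with t = 5/24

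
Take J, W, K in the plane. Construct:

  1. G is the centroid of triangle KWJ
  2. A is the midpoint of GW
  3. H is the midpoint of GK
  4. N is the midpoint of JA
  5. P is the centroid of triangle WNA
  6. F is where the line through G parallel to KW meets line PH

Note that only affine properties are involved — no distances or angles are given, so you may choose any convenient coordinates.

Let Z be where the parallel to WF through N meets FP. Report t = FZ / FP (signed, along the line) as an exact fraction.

Work in coordinates with J = (0, 0), W = (1, 0), K = (0, 1).
1. G is the centroid of triangle KWJ ⇒ G = (1/3, 1/3)
2. A is the midpoint of GW ⇒ A = (2/3, 1/6)
3. H is the midpoint of GK ⇒ H = (1/6, 2/3)
4. N is the midpoint of JA ⇒ N = (1/3, 1/12)
5. P is the centroid of triangle WNA ⇒ P = (2/3, 1/12)
6. F is where the line through G parallel to KW meets line PH ⇒ F = (7/6, -1/2)
through N parallel to WF: direction (1/6, -1/2); meets FP at Z = (4/33, 95/132)
Z = F + t·(P−F) with t = 23/11

t = 23/11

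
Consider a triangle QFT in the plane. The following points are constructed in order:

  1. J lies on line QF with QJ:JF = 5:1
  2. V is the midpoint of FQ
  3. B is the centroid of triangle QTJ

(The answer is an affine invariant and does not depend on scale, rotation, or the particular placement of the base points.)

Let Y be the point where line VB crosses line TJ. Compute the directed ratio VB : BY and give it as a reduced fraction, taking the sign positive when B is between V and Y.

Set Q = (0, 0), F = (1, 0), T = (0, 1); any affine frame gives the same invariant.
1. J lies on line QF with QJ:JF = 5:1 ⇒ J = (5/6, 0)
2. V is the midpoint of FQ ⇒ V = (1/2, 0)
3. B is the centroid of triangle QTJ ⇒ B = (5/18, 1/3)
line VB meets TJ at Y = (-5/6, 2)
B = V + t·(Y−V) with t = 1/6, so VB:BY = 1/6:5/6

VB:BY = 1/5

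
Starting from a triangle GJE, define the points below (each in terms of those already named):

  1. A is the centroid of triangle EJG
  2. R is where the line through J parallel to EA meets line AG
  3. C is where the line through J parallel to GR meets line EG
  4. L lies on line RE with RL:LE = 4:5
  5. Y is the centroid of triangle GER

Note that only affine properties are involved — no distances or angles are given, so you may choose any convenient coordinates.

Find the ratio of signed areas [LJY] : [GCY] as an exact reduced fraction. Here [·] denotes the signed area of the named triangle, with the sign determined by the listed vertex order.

Set G = (0, 0), J = (1, 0), E = (0, 1); any affine frame gives the same invariant.
1. A is the centroid of triangle EJG ⇒ A = (1/3, 1/3)
2. R is where the line through J parallel to EA meets line AG ⇒ R = (2/3, 2/3)
3. C is where the line through J parallel to GR meets line EG ⇒ C = (0, -1)
4. L lies on line RE with RL:LE = 4:5 ⇒ L = (10/27, 22/27)
5. Y is the centroid of triangle GER ⇒ Y = (2/9, 5/9)
2·[LJY] = -23/81, 2·[GCY] = 2/9
[LJY]:[GCY] = -23/81:2/9 = -23/18

[LJY]:[GCY] = -23/18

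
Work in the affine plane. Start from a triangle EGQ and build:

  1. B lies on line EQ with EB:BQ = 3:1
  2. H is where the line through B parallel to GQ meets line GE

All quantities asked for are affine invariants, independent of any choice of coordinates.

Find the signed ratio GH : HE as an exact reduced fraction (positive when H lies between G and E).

GH:HE = 1/3

Work in coordinates with E = (0, 0), G = (1, 0), Q = (0, 1).
1. B lies on line EQ with EB:BQ = 3:1 ⇒ B = (0, 3/4)
2. H is where the line through B parallel to GQ meets line GE ⇒ H = (3/4, 0)
H = G + t·(E−G) with t = 1/4, so GH:HE = t:(1−t) = 1/4:3/4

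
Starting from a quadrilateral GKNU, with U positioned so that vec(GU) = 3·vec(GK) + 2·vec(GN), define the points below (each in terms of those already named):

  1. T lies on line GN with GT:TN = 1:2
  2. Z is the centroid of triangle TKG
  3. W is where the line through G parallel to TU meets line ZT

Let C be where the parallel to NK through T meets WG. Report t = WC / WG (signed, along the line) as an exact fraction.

Set G = (0, 0), K = (1, 0), N = (0, 1), U = (3, 2); any affine frame gives the same invariant.
1. T lies on line GN with GT:TN = 1:2 ⇒ T = (0, 1/3)
2. Z is the centroid of triangle TKG ⇒ Z = (1/3, 1/9)
3. W is where the line through G parallel to TU meets line ZT ⇒ W = (3/11, 5/33)
through T parallel to NK: direction (1, -1); meets WG at C = (3/14, 5/42)
C = W + t·(G−W) with t = 3/14

t = 3/14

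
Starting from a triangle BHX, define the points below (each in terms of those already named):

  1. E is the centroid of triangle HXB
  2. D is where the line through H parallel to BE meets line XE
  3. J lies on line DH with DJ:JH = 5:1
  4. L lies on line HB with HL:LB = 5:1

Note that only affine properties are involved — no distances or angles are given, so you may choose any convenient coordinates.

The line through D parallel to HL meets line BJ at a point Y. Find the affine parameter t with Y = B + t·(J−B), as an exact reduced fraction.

t = 6

Work in coordinates with B = (0, 0), H = (1, 0), X = (0, 1).
1. E is the centroid of triangle HXB ⇒ E = (1/3, 1/3)
2. D is where the line through H parallel to BE meets line XE ⇒ D = (2/3, -1/3)
3. J lies on line DH with DJ:JH = 5:1 ⇒ J = (17/18, -1/18)
4. L lies on line HB with HL:LB = 5:1 ⇒ L = (1/6, 0)
through D parallel to HL: direction (-5/6, 0); meets BJ at Y = (17/3, -1/3)
Y = B + t·(J−B) with t = 6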